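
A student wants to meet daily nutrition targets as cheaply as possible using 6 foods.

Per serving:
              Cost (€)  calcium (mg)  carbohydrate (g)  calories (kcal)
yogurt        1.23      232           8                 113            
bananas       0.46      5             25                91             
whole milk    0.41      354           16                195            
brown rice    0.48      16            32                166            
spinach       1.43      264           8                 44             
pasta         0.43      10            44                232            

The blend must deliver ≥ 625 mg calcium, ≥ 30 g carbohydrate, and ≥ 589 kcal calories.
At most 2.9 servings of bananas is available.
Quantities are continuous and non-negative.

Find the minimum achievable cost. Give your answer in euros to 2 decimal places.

€1.18

Treat it as an LP. Let x1 = servings of yogurt, x2 = servings of bananas, x3 = servings of whole milk, x4 = servings of brown rice, x5 = servings of spinach, x6 = servings of pasta.
min 1.23x1 + 0.46x2 + 0.41x3 + 0.48x4 + 1.43x5 + 0.43x6 with:
  232x1 + 5x2 + 354x3 + 16x4 + 264x5 + 10x6 ≥ 625   (calcium)
  8x1 + 25x2 + 16x3 + 32x4 + 8x5 + 44x6 ≥ 30   (carbohydrate)
  113x1 + 91x2 + 195x3 + 166x4 + 44x5 + 232x6 ≥ 589   (calories)
  x2 ≤ 2.9
  x1, x2, x3, x4, x5, x6 ≥ 0.
The minimum-cost mix takes nothing from yogurt, bananas, brown rice, spinach — only whole milk, pasta. The calcium and calories requirements are met with equality.
So whole milk = 1.735 servings, pasta = 1.08 servings.
Hence cost = 0.41·1.735 + 0.43·1.08 = €1.1758.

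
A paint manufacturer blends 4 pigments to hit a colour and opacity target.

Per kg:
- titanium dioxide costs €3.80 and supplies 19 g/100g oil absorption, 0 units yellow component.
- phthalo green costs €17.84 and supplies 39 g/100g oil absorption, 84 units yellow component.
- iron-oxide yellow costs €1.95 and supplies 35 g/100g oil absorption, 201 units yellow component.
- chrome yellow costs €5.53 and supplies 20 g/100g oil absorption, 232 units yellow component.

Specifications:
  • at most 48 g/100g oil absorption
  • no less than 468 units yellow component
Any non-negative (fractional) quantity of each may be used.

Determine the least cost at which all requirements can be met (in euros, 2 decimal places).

€9.92

Let x1 = kg of titanium dioxide, x2 = kg of phthalo green, x3 = kg of iron-oxide yellow, x4 = kg of chrome yellow.
Minimise 3.8x1 + 17.84x2 + 1.95x3 + 5.53x4 s.t.:
  19x1 + 39x2 + 35x3 + 20x4 ≤ 48   (oil absorption)
  84x2 + 201x3 + 232x4 ≥ 468   (yellow component)
  x1, x2, x3, x4 ≥ 0.
The minimum-cost mix takes nothing from titanium dioxide, phthalo green — only iron-oxide yellow, chrome yellow. The oil absorption and yellow component requirements are met with equality.
That vertex is x3 = 0.43317, x4 = 1.642.
Objective = 1.95·0.43317 + 5.53·1.642 = 9.9249.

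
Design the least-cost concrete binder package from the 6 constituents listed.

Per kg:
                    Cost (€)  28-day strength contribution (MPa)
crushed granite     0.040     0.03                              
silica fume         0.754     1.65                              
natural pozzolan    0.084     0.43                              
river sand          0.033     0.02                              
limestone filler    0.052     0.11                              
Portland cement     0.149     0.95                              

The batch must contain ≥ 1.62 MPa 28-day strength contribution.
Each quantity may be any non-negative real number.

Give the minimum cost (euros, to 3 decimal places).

€0.254

This is a linear program. Let x1 = kg of crushed granite, x2 = kg of silica fume, x3 = kg of natural pozzolan, x4 = kg of river sand, x5 = kg of limestone filler, x6 = kg of Portland cement.
min 0.04x1 + 0.754x2 + 0.084x3 + 0.033x4 + 0.052x5 + 0.149x6 s.t.:
  0.03x1 + 1.65x2 + 0.43x3 + 0.02x4 + 0.11x5 + 0.95x6 ≥ 1.62   (28-day strength contribution)
  x1, x2, x3, x4, x5, x6 ≥ 0.
The optimal basis is {Portland cement}; crushed granite, silica fume, natural pozzolan, river sand, limestone filler drop out. Binding constraint: 28-day strength contribution.
So Portland cement = 1.705 kg.
Objective = 0.149·1.705 = 0.25405.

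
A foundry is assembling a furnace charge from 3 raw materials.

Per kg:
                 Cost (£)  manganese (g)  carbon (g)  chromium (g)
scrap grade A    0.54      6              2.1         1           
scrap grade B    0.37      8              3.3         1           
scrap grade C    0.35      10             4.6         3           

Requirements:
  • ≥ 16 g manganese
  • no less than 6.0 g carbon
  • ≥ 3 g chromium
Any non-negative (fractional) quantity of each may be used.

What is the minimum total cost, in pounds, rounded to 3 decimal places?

Set it up as a linear program. Let x1 = kg of scrap grade A, x2 = kg of scrap grade B, x3 = kg of scrap grade C.
Minimise 0.54x1 + 0.37x2 + 0.35x3 s.t.:
  6x1 + 8x2 + 10x3 ≥ 16   (manganese)
  2.1x1 + 3.3x2 + 4.6x3 ≥ 6   (carbon)
  1x1 + 1x2 + 3x3 ≥ 3   (chromium)
  x1, x2, x3 ≥ 0.
The minimum-cost mix takes nothing from scrap grade A, scrap grade B — only scrap grade C. The manganese requirement is met with equality.
That vertex is x3 = 1.6.
Objective = 0.35·1.6 = 0.56000.

£0.560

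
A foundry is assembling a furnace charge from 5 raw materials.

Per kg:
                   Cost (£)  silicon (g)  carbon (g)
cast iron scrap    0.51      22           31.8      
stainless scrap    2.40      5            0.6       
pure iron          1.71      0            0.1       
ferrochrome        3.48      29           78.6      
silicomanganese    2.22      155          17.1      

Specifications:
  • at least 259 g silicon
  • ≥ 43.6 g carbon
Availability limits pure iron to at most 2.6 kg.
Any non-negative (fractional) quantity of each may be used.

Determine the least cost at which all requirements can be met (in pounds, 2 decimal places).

£3.81

Treat it as an LP. Let x1 = kg of cast iron scrap, x2 = kg of stainless scrap, x3 = kg of pure iron, x4 = kg of ferrochrome, x5 = kg of silicomanganese.
Minimise 0.51x1 + 2.4x2 + 1.71x3 + 3.48x4 + 2.22x5 subject to:
  22x1 + 5x2 + 29x4 + 155x5 ≥ 259   (silicon)
  31.8x1 + 0.6x2 + 0.1x3 + 78.6x4 + 17.1x5 ≥ 43.6   (carbon)
  x3 ≤ 2.6
  x1, x2, x3, x4, x5 ≥ 0.
At the optimum only cast iron scrap, silicomanganese are positive (stainless scrap, pure iron, ferrochrome = 0). There the silicon and carbon constraints are tight.
Optimal quantities: cast iron scrap = 0.5116 kg, silicomanganese = 1.598 kg.
Objective = 0.51·0.5116 + 2.22·1.598 = 3.8085.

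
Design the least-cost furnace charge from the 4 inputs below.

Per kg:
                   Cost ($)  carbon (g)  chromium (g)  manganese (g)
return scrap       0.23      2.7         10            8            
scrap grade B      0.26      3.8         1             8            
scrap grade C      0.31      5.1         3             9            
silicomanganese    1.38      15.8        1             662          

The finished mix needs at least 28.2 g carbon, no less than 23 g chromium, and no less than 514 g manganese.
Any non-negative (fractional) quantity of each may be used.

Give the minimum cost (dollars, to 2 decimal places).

$2.12

Treat it as an LP. Let x1 = kg of return scrap, x2 = kg of scrap grade B, x3 = kg of scrap grade C, x4 = kg of silicomanganese.
Minimize 0.23x1 + 0.26x2 + 0.31x3 + 1.38x4 s.t.:
  2.7x1 + 3.8x2 + 5.1x3 + 15.8x4 ≥ 28.2   (carbon)
  10x1 + 1x2 + 3x3 + 1x4 ≥ 23   (chromium)
  8x1 + 8x2 + 9x3 + 662x4 ≥ 514   (manganese)
  x1, x2, x3, x4 ≥ 0.
The minimum-cost mix takes nothing from scrap grade B — only return scrap, scrap grade C, silicomanganese. Binding constraints: carbon, chromium, manganese.
Solving gives x1 = 1.477, x3 = 2.503, x4 = 0.7246.
Cost = 0.23·1.477 + 0.31·2.503 + 1.38·0.7246 = 2.1156.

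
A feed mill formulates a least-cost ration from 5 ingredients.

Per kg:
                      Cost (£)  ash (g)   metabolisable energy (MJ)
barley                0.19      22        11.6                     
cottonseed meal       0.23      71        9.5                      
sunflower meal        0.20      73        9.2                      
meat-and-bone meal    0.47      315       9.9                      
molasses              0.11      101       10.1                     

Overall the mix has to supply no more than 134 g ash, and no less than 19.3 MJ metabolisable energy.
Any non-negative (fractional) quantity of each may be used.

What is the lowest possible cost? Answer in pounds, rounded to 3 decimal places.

£0.250

Let x1 = kg of barley, x2 = kg of cottonseed meal, x3 = kg of sunflower meal, x4 = kg of meat-and-bone meal, x5 = kg of molasses.
Minimise 0.19x1 + 0.23x2 + 0.2x3 + 0.47x4 + 0.11x5 subject to:
  22x1 + 71x2 + 73x3 + 315x4 + 101x5 ≤ 134   (ash)
  11.6x1 + 9.5x2 + 9.2x3 + 9.9x4 + 10.1x5 ≥ 19.3   (metabolisable energy)
  x1, x2, x3, x4, x5 ≥ 0.
The optimal basis is {barley, molasses}; cottonseed meal, sunflower meal, meat-and-bone meal drop out. The ash and metabolisable energy requirements are met with equality.
So barley = 0.6277 kg, molasses = 1.19 kg.
Cost = 0.19·0.6277 + 0.11·1.19 = 0.25016.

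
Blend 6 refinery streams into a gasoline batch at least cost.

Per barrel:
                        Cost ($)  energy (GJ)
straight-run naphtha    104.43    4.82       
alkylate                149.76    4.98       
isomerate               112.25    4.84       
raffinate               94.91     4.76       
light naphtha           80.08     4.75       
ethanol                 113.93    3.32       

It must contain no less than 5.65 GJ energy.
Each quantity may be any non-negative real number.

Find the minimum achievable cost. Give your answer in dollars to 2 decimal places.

$95.25

Let x1 = barrels of straight-run naphtha, x2 = barrels of alkylate, x3 = barrels of isomerate, x4 = barrels of raffinate, x5 = barrels of light naphtha, x6 = barrels of ethanol.
Minimize 104.43x1 + 149.76x2 + 112.25x3 + 94.91x4 + 80.08x5 + 113.93x6 subject to:
  4.82x1 + 4.98x2 + 4.84x3 + 4.76x4 + 4.75x5 + 3.32x6 ≥ 5.65   (energy)
  x1, x2, x3, x4, x5, x6 ≥ 0.
The optimal basis is {light naphtha}; straight-run naphtha, alkylate, isomerate, raffinate, ethanol drop out. There the energy constraint is tight.
So light naphtha = 1.18947 barrels.
Cost = 80.08·1.18947 = 95.2528.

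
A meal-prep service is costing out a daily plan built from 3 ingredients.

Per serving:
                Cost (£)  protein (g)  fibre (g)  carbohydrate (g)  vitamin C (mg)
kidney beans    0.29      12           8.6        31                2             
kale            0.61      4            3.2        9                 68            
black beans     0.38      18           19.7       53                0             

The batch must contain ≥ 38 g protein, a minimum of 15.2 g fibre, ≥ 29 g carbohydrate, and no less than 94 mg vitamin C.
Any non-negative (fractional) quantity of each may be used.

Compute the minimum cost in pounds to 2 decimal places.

£1.53

This is a linear program. Let x1 = servings of kidney beans, x2 = servings of kale, x3 = servings of black beans.
min 0.29x1 + 0.61x2 + 0.38x3 subject to:
  12x1 + 4x2 + 18x3 ≥ 38   (protein)
  8.6x1 + 3.2x2 + 19.7x3 ≥ 15.2   (fibre)
  31x1 + 9x2 + 53x3 ≥ 29   (carbohydrate)
  2x1 + 68x2 ≥ 94   (vitamin C)
  x1, x2, x3 ≥ 0.
At the optimum only kale, black beans are positive (kidney beans = 0). The protein and vitamin C requirements are met with equality.
So kale = 1.382 servings, black beans = 1.804 servings.
Cost = 0.61·1.382 + 0.38·1.804 = 1.5285.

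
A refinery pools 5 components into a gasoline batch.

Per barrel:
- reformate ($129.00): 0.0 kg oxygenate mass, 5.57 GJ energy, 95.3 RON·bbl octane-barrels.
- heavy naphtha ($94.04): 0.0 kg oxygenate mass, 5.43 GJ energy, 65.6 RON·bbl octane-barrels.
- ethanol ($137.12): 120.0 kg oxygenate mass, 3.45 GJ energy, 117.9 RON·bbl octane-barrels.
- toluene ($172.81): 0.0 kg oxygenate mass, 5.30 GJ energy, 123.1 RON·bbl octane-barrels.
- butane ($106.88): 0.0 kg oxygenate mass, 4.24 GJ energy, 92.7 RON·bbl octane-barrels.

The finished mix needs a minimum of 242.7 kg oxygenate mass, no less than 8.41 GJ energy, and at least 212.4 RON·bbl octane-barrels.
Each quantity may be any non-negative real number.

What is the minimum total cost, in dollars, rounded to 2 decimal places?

Let x1 = barrels of reformate, x2 = barrels of heavy naphtha, x3 = barrels of ethanol, x4 = barrels of toluene, x5 = barrels of butane.
Minimise 129x1 + 94.04x2 + 137.12x3 + 172.81x4 + 106.88x5 s.t.:
  120x3 ≥ 242.7   (oxygenate mass)
  5.57x1 + 5.43x2 + 3.45x3 + 5.3x4 + 4.24x5 ≥ 8.41   (energy)
  95.3x1 + 65.6x2 + 117.9x3 + 123.1x4 + 92.7x5 ≥ 212.4   (octane-barrels)
  x1, x2, x3, x4, x5 ≥ 0.
The cheapest feasible vertex uses only heavy naphtha, ethanol; reformate, toluene, butane are not used. Binding constraints: oxygenate mass and energy.
So heavy naphtha = 0.26379 barrels, ethanol = 2.0225 barrels.
Hence cost = 94.04·0.26379 + 137.12·2.0225 = $302.1320.

$302.13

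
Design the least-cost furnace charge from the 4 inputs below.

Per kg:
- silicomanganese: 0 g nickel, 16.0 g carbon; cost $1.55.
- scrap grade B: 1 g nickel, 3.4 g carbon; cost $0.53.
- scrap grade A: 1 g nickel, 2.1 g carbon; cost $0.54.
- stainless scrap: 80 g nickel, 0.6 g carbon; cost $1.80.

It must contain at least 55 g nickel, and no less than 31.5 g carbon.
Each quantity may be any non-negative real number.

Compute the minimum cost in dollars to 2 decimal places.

$4.25

Set it up as a linear program. Let x1 = kg of silicomanganese, x2 = kg of scrap grade B, x3 = kg of scrap grade A, x4 = kg of stainless scrap.
Minimise 1.55x1 + 0.53x2 + 0.54x3 + 1.8x4 with:
  1x2 + 1x3 + 80x4 ≥ 55   (nickel)
  16x1 + 3.4x2 + 2.1x3 + 0.6x4 ≥ 31.5   (carbon)
  x1, x2, x3, x4 ≥ 0.
At the optimum only silicomanganese, stainless scrap are positive (scrap grade B, scrap grade A = 0). Binding constraints: nickel and carbon.
That vertex is x1 = 1.943, x4 = 0.6875.
Hence cost = 1.55·1.943 + 1.8·0.6875 = $4.2492.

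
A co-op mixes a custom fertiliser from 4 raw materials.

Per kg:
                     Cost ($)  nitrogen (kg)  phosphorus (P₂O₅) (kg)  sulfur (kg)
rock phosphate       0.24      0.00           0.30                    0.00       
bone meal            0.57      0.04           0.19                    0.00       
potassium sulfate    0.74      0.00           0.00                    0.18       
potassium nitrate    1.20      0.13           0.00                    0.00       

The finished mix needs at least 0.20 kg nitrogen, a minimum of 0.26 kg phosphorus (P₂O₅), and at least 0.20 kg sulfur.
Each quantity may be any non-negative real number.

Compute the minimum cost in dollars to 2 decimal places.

$2.88

This is a linear program. Let x1 = kg of rock phosphate, x2 = kg of bone meal, x3 = kg of potassium sulfate, x4 = kg of potassium nitrate.
Minimise 0.24x1 + 0.57x2 + 0.74x3 + 1.2x4 subject to:
  0.04x2 + 0.13x4 ≥ 0.2   (nitrogen)
  0.3x1 + 0.19x2 ≥ 0.26   (phosphorus (P₂O₅))
  0.18x3 ≥ 0.2   (sulfur)
  x1, x2, x3, x4 ≥ 0.
The cheapest feasible vertex uses only rock phosphate, potassium sulfate, potassium nitrate; bone meal is not used. There the nitrogen, phosphorus (P₂O₅), sulfur constraints are tight.
Solving gives x1 = 0.8667, x3 = 1.111, x4 = 1.538.
Objective = 0.24·0.8667 + 0.74·1.111 + 1.2·1.538 = 2.8757.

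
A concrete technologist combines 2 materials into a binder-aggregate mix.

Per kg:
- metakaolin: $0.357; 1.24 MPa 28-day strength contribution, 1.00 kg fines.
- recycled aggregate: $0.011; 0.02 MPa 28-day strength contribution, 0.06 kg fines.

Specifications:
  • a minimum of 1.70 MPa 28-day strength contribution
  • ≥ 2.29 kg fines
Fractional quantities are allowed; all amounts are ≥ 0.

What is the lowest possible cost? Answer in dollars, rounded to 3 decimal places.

Let x1 = kg of metakaolin, x2 = kg of recycled aggregate.
Minimise 0.357x1 + 0.011x2 subject to:
  1.24x1 + 0.02x2 ≥ 1.7   (28-day strength contribution)
  1x1 + 0.06x2 ≥ 2.29   (fines)
  x1, x2 ≥ 0.
Both inputs are positive at the optimum. There the 28-day strength contribution and fines constraints are tight.
Solving gives x1 = 1.033, x2 = 20.95.
Hence cost = 0.357·1.033 + 0.011·20.95 = $0.59923.

$0.599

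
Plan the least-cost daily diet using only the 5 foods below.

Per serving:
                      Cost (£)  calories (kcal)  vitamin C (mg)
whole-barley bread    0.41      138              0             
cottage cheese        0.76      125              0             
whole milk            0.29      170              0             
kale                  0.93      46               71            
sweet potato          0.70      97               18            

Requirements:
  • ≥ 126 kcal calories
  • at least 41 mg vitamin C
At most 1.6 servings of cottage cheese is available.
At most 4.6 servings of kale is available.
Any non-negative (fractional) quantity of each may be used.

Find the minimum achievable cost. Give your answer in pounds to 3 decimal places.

£0.707

Let x1 = servings of whole-barley bread, x2 = servings of cottage cheese, x3 = servings of whole milk, x4 = servings of kale, x5 = servings of sweet potato.
min 0.41x1 + 0.76x2 + 0.29x3 + 0.93x4 + 0.7x5 subject to:
  138x1 + 125x2 + 170x3 + 46x4 + 97x5 ≥ 126   (calories)
  71x4 + 18x5 ≥ 41   (vitamin C)
  x2 ≤ 1.6
  x4 ≤ 4.6
  x1, x2, x3, x4, x5 ≥ 0.
The optimal basis is {whole milk, kale}; whole-barley bread, cottage cheese, sweet potato drop out. There the calories and vitamin C constraints are tight.
So whole milk = 0.5849 servings, kale = 0.5775 servings.
Objective = 0.29·0.5849 + 0.93·0.5775 = 0.70670.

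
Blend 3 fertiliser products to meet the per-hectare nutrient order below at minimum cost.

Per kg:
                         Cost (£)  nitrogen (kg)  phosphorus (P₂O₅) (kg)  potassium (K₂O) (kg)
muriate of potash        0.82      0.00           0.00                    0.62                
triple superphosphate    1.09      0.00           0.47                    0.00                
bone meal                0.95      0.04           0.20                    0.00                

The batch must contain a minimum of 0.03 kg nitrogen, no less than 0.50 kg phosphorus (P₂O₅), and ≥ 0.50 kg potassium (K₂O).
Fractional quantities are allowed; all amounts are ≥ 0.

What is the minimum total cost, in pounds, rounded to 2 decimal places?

This is a linear program. Let x1 = kg of muriate of potash, x2 = kg of triple superphosphate, x3 = kg of bone meal.
Minimize 0.82x1 + 1.09x2 + 0.95x3 subject to:
  0.04x3 ≥ 0.03   (nitrogen)
  0.47x2 + 0.2x3 ≥ 0.5   (phosphorus (P₂O₅))
  0.62x1 ≥ 0.5   (potassium (K₂O))
  x1, x2, x3 ≥ 0.
All 3 inputs are positive at the optimum. The nitrogen, phosphorus (P₂O₅), potassium (K₂O) requirements are met with equality.
Solving gives x1 = 0.8065, x2 = 0.7447, x3 = 0.75.
Hence cost = 0.82·0.8065 + 1.09·0.7447 + 0.95·0.75 = £2.1856.

£2.19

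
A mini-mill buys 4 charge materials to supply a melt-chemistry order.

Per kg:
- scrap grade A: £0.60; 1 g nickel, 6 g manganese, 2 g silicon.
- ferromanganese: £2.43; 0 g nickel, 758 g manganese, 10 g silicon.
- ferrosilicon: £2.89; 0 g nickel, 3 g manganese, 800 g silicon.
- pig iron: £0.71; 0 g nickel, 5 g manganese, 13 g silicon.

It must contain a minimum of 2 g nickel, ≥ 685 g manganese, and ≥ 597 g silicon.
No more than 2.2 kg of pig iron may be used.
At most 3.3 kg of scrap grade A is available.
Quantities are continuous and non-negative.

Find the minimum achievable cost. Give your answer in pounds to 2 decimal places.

£5.46

Set it up as a linear program. Let x1 = kg of scrap grade A, x2 = kg of ferromanganese, x3 = kg of ferrosilicon, x4 = kg of pig iron.
min 0.6x1 + 2.43x2 + 2.89x3 + 0.71x4 subject to:
  1x1 ≥ 2   (nickel)
  6x1 + 758x2 + 3x3 + 5x4 ≥ 685   (manganese)
  2x1 + 10x2 + 800x3 + 13x4 ≥ 597   (silicon)
  x4 ≤ 2.2
  x1 ≤ 3.3
  x1, x2, x3, x4 ≥ 0.
The optimal basis is {scrap grade A, ferromanganese, ferrosilicon}; pig iron drops out. The nickel, manganese, silicon requirements are met with equality.
So scrap grade A = 2 kg, ferromanganese = 0.885 kg, ferrosilicon = 0.7302 kg.
Hence cost = 0.6·2 + 2.43·0.885 + 2.89·0.7302 = £5.4608.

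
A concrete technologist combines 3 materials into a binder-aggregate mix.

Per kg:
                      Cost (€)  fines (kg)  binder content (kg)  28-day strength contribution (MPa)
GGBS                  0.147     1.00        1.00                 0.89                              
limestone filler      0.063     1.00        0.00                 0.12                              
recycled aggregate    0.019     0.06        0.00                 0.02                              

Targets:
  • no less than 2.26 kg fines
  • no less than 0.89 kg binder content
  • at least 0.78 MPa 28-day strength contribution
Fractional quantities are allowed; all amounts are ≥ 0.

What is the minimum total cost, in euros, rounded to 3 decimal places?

Let x1 = kg of GGBS, x2 = kg of limestone filler, x3 = kg of recycled aggregate.
Minimise 0.147x1 + 0.063x2 + 0.019x3 s.t.:
  1x1 + 1x2 + 0.06x3 ≥ 2.26   (fines)
  1x1 ≥ 0.89   (binder content)
  0.89x1 + 0.12x2 + 0.02x3 ≥ 0.78   (28-day strength contribution)
  x1, x2, x3 ≥ 0.
The optimal basis is {GGBS, limestone filler}; recycled aggregate drops out. There the fines and binder content constraints are tight.
That vertex is x1 = 0.89, x2 = 1.37.
Hence cost = 0.147·0.89 + 0.063·1.37 = €0.21714.

€0.217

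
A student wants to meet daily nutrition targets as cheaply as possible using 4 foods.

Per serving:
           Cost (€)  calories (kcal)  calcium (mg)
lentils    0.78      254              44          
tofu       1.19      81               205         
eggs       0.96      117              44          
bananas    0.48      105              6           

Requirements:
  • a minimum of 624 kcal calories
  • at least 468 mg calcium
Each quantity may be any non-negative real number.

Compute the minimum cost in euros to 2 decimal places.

€3.69

Set it up as a linear program. Let x1 = servings of lentils, x2 = servings of tofu, x3 = servings of eggs, x4 = servings of bananas.
min 0.78x1 + 1.19x2 + 0.96x3 + 0.48x4 s.t.:
  254x1 + 81x2 + 117x3 + 105x4 ≥ 624   (calories)
  44x1 + 205x2 + 44x3 + 6x4 ≥ 468   (calcium)
  x1, x2, x3, x4 ≥ 0.
The minimum-cost mix takes nothing from eggs, bananas — only lentils, tofu. The calories and calcium requirements are met with equality.
That vertex is x1 = 1.856, x2 = 1.885.
Objective = 0.78·1.856 + 1.19·1.885 = 3.6908.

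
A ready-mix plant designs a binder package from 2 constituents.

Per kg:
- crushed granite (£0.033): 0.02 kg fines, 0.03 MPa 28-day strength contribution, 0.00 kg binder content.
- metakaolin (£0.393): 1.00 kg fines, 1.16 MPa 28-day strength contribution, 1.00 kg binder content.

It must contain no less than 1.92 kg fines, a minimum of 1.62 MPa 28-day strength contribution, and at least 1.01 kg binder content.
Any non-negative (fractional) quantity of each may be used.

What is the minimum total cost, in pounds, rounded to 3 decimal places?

£0.755

Treat it as an LP. Let x1 = kg of crushed granite, x2 = kg of metakaolin.
Minimise 0.033x1 + 0.393x2 s.t.:
  0.02x1 + 1x2 ≥ 1.92   (fines)
  0.03x1 + 1.16x2 ≥ 1.62   (28-day strength contribution)
  1x2 ≥ 1.01   (binder content)
  x1, x2 ≥ 0.
The cheapest feasible vertex uses only metakaolin; crushed granite is not used. There the fines constraint is tight.
Optimal quantities: metakaolin = 1.92 kg.
Objective = 0.393·1.92 = 0.75456.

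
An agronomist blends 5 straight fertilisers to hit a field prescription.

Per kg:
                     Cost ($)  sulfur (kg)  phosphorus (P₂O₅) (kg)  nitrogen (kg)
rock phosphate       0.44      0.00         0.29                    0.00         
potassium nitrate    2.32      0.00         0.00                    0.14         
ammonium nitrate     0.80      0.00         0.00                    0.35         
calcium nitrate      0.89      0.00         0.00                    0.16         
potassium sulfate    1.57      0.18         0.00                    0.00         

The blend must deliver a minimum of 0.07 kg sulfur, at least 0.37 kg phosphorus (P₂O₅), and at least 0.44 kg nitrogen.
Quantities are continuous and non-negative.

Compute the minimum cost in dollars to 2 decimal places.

$2.18

Let x1 = kg of rock phosphate, x2 = kg of potassium nitrate, x3 = kg of ammonium nitrate, x4 = kg of calcium nitrate, x5 = kg of potassium sulfate.
Minimize 0.44x1 + 2.32x2 + 0.8x3 + 0.89x4 + 1.57x5 subject to:
  0.18x5 ≥ 0.07   (sulfur)
  0.29x1 ≥ 0.37   (phosphorus (P₂O₅))
  0.14x2 + 0.35x3 + 0.16x4 ≥ 0.44   (nitrogen)
  x1, x2, x3, x4, x5 ≥ 0.
The cheapest feasible vertex uses only rock phosphate, ammonium nitrate, potassium sulfate; potassium nitrate, calcium nitrate are not used. Binding constraints: sulfur, phosphorus (P₂O₅), nitrogen.
Optimal quantities: rock phosphate = 1.276 kg, ammonium nitrate = 1.257 kg, potassium sulfate = 0.3889 kg.
Total cost: 0.44·1.276 + 0.8·1.257 + 1.57·0.3889 = 2.1776.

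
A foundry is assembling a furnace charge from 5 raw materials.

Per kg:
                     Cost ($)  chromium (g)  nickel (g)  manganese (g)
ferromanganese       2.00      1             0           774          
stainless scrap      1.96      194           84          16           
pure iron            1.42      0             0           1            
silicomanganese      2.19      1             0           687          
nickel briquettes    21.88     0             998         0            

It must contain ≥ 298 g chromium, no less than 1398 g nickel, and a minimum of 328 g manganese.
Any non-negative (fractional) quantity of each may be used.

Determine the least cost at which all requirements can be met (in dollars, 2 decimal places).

Let x1 = kg of ferromanganese, x2 = kg of stainless scrap, x3 = kg of pure iron, x4 = kg of silicomanganese, x5 = kg of nickel briquettes.
Minimise 2x1 + 1.96x2 + 1.42x3 + 2.19x4 + 21.88x5 subject to:
  1x1 + 194x2 + 1x4 ≥ 298   (chromium)
  84x2 + 998x5 ≥ 1398   (nickel)
  774x1 + 16x2 + 1x3 + 687x4 ≥ 328   (manganese)
  x1, x2, x3, x4, x5 ≥ 0.
The minimum-cost mix takes nothing from pure iron, silicomanganese — only ferromanganese, stainless scrap, nickel briquettes. There the chromium, nickel, manganese constraints are tight.
Solving gives x1 = 0.3921, x2 = 1.534, x5 = 1.272.
Total cost: 2·0.3921 + 1.96·1.534 + 21.88·1.272 = 31.6222.

$31.62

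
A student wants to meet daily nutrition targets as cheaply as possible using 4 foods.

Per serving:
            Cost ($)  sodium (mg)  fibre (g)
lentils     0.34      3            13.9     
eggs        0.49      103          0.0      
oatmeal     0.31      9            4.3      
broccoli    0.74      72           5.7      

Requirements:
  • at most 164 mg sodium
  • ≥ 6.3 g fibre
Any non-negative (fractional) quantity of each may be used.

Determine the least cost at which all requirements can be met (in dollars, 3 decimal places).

$0.154

Let x1 = servings of lentils, x2 = servings of eggs, x3 = servings of oatmeal, x4 = servings of broccoli.
min 0.34x1 + 0.49x2 + 0.31x3 + 0.74x4 subject to:
  3x1 + 103x2 + 9x3 + 72x4 ≤ 164   (sodium)
  13.9x1 + 4.3x3 + 5.7x4 ≥ 6.3   (fibre)
  x1, x2, x3, x4 ≥ 0.
The optimal basis is {lentils}; eggs, oatmeal, broccoli drop out. The fibre requirement is met with equality.
So lentils = 0.4532 servings.
Objective = 0.34·0.4532 = 0.15409.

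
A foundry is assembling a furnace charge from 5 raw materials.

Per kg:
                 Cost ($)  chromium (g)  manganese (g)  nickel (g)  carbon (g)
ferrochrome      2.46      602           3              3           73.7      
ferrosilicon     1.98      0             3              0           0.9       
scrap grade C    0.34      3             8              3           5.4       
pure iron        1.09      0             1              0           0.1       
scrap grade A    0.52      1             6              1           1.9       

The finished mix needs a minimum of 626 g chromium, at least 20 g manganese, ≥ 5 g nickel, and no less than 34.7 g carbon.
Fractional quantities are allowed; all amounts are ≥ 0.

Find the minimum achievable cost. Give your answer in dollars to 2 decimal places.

Let x1 = kg of ferrochrome, x2 = kg of ferrosilicon, x3 = kg of scrap grade C, x4 = kg of pure iron, x5 = kg of scrap grade A.
min 2.46x1 + 1.98x2 + 0.34x3 + 1.09x4 + 0.52x5 subject to:
  602x1 + 3x3 + 1x5 ≥ 626   (chromium)
  3x1 + 3x2 + 8x3 + 1x4 + 6x5 ≥ 20   (manganese)
  3x1 + 3x3 + 1x5 ≥ 5   (nickel)
  73.7x1 + 0.9x2 + 5.4x3 + 0.1x4 + 1.9x5 ≥ 34.7   (carbon)
  x1, x2, x3, x4, x5 ≥ 0.
The minimum-cost mix takes nothing from ferrosilicon, pure iron, scrap grade A — only ferrochrome, scrap grade C. There the chromium and manganese constraints are tight.
So ferrochrome = 1.029 kg, scrap grade C = 2.114 kg.
Hence cost = 2.46·1.029 + 0.34·2.114 = $3.2501.

$3.25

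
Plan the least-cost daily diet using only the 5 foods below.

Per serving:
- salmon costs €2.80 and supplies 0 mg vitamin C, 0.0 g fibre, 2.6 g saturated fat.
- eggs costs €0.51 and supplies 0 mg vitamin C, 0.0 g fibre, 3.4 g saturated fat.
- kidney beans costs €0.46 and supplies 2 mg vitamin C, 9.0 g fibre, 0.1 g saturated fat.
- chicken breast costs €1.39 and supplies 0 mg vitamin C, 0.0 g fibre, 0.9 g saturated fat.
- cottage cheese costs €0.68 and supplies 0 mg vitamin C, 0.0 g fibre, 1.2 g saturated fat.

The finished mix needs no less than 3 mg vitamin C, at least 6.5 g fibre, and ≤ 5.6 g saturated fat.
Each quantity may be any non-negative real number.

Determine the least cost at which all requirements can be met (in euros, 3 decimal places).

€0.690

This is a linear program. Let x1 = servings of salmon, x2 = servings of eggs, x3 = servings of kidney beans, x4 = servings of chicken breast, x5 = servings of cottage cheese.
Minimise 2.8x1 + 0.51x2 + 0.46x3 + 1.39x4 + 0.68x5 s.t.:
  2x3 ≥ 3   (vitamin C)
  9x3 ≥ 6.5   (fibre)
  2.6x1 + 3.4x2 + 0.1x3 + 0.9x4 + 1.2x5 ≤ 5.6   (saturated fat)
  x1, x2, x3, x4, x5 ≥ 0.
The minimum-cost mix takes nothing from salmon, eggs, chicken breast, cottage cheese — only kidney beans. Binding constraint: vitamin C.
That vertex is x3 = 1.5.
Total cost: 0.46·1.5 = 0.69000.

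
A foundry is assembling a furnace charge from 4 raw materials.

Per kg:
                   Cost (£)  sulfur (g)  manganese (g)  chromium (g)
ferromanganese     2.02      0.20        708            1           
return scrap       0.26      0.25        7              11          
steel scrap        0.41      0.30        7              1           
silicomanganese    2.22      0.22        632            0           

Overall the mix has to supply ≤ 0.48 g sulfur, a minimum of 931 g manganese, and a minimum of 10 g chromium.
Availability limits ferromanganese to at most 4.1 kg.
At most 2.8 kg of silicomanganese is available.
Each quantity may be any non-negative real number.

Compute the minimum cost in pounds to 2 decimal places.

£2.85

Treat it as an LP. Let x1 = kg of ferromanganese, x2 = kg of return scrap, x3 = kg of steel scrap, x4 = kg of silicomanganese.
Minimize 2.02x1 + 0.26x2 + 0.41x3 + 2.22x4 with:
  0.2x1 + 0.25x2 + 0.3x3 + 0.22x4 ≤ 0.48   (sulfur)
  708x1 + 7x2 + 7x3 + 632x4 ≥ 931   (manganese)
  1x1 + 11x2 + 1x3 ≥ 10   (chromium)
  x1 ≤ 4.1
  x4 ≤ 2.8
  x1, x2, x3, x4 ≥ 0.
The minimum-cost mix takes nothing from steel scrap, silicomanganese — only ferromanganese, return scrap. There the manganese and chromium constraints are tight.
Solving gives x1 = 1.307, x2 = 0.7903.
Hence cost = 2.02·1.307 + 0.26·0.7903 = £2.8456.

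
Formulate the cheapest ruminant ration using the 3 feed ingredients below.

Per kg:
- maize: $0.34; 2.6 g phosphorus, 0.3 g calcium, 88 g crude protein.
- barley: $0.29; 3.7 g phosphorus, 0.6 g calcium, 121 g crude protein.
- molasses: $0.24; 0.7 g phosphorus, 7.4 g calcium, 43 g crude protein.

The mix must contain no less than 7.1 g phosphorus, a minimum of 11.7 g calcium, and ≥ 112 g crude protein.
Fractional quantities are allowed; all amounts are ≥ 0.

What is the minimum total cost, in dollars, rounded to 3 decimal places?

Treat it as an LP. Let x1 = kg of maize, x2 = kg of barley, x3 = kg of molasses.
min 0.34x1 + 0.29x2 + 0.24x3 s.t.:
  2.6x1 + 3.7x2 + 0.7x3 ≥ 7.1   (phosphorus)
  0.3x1 + 0.6x2 + 7.4x3 ≥ 11.7   (calcium)
  88x1 + 121x2 + 43x3 ≥ 112   (crude protein)
  x1, x2, x3 ≥ 0.
At the optimum only barley, molasses are positive (maize = 0). Binding constraints: phosphorus and calcium.
Solving gives x2 = 1.645, x3 = 1.448.
Total cost: 0.29·1.645 + 0.24·1.448 = 0.82457.

$0.825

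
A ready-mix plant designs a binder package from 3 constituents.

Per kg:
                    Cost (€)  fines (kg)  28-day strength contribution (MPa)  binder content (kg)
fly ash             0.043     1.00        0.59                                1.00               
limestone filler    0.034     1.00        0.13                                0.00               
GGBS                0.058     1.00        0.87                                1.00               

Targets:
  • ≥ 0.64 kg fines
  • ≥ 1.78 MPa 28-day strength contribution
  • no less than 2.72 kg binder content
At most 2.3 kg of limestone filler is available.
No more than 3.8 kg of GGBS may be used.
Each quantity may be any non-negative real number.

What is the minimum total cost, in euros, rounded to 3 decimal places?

Let x1 = kg of fly ash, x2 = kg of limestone filler, x3 = kg of GGBS.
min 0.043x1 + 0.034x2 + 0.058x3 s.t.:
  1x1 + 1x2 + 1x3 ≥ 0.64   (fines)
  0.59x1 + 0.13x2 + 0.87x3 ≥ 1.78   (28-day strength contribution)
  1x1 + 1x3 ≥ 2.72   (binder content)
  x2 ≤ 2.3
  x3 ≤ 3.8
  x1, x2, x3 ≥ 0.
The minimum-cost mix takes nothing from limestone filler — only fly ash, GGBS. The 28-day strength contribution and binder content requirements are met with equality.
That vertex is x1 = 2.094, x3 = 0.6257.
Objective = 0.043·2.094 + 0.058·0.6257 = 0.12633.

€0.126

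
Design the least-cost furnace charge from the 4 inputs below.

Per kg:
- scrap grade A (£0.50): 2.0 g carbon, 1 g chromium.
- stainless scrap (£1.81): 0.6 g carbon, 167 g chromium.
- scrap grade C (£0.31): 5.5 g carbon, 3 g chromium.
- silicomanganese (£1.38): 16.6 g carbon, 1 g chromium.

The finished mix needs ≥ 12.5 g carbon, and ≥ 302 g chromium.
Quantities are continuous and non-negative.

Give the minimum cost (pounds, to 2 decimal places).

Let x1 = kg of scrap grade A, x2 = kg of stainless scrap, x3 = kg of scrap grade C, x4 = kg of silicomanganese.
min 0.5x1 + 1.81x2 + 0.31x3 + 1.38x4 subject to:
  2x1 + 0.6x2 + 5.5x3 + 16.6x4 ≥ 12.5   (carbon)
  1x1 + 167x2 + 3x3 + 1x4 ≥ 302   (chromium)
  x1, x2, x3, x4 ≥ 0.
The minimum-cost mix takes nothing from scrap grade A, silicomanganese — only stainless scrap, scrap grade C. Binding constraints: carbon and chromium.
So stainless scrap = 1.771 kg, scrap grade C = 2.08 kg.
Objective = 1.81·1.771 + 0.31·2.08 = 3.8503.

£3.85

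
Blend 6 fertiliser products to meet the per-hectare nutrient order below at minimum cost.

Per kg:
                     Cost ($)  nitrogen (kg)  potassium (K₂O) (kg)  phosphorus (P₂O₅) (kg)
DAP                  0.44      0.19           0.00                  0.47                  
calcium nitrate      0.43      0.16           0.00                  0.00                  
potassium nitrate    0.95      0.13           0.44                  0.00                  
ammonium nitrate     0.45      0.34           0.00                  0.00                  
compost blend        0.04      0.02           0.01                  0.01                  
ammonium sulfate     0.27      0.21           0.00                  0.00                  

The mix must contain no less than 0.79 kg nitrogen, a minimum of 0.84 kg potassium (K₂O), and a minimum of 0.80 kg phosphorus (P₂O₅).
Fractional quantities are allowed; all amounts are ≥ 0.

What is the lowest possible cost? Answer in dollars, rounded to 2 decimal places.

$2.71

Let x1 = kg of DAP, x2 = kg of calcium nitrate, x3 = kg of potassium nitrate, x4 = kg of ammonium nitrate, x5 = kg of compost blend, x6 = kg of ammonium sulfate.
min 0.44x1 + 0.43x2 + 0.95x3 + 0.45x4 + 0.04x5 + 0.27x6 s.t.:
  0.19x1 + 0.16x2 + 0.13x3 + 0.34x4 + 0.02x5 + 0.21x6 ≥ 0.79   (nitrogen)
  0.44x3 + 0.01x5 ≥ 0.84   (potassium (K₂O))
  0.47x1 + 0.01x5 ≥ 0.8   (phosphorus (P₂O₅))
  x1, x2, x3, x4, x5, x6 ≥ 0.
At the optimum only DAP, potassium nitrate, compost blend are positive (calcium nitrate, ammonium nitrate, ammonium sulfate = 0). There the nitrogen, potassium (K₂O), phosphorus (P₂O₅) constraints are tight.
That vertex is x1 = 1.345, x3 = 1.527, x5 = 16.8.
Objective = 0.44·1.345 + 0.95·1.527 + 0.04·16.8 = 2.7145.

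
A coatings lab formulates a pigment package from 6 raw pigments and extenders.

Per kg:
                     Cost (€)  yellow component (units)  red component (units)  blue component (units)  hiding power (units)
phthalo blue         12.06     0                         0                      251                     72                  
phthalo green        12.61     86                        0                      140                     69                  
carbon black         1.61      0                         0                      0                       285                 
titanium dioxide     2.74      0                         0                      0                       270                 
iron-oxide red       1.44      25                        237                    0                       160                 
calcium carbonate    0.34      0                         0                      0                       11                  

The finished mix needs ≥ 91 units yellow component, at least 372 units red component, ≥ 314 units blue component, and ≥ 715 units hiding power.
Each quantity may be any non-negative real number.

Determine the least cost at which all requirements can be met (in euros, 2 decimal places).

Treat it as an LP. Let x1 = kg of phthalo blue, x2 = kg of phthalo green, x3 = kg of carbon black, x4 = kg of titanium dioxide, x5 = kg of iron-oxide red, x6 = kg of calcium carbonate.
Minimize 12.06x1 + 12.61x2 + 1.61x3 + 2.74x4 + 1.44x5 + 0.34x6 subject to:
  86x2 + 25x5 ≥ 91   (yellow component)
  237x5 ≥ 372   (red component)
  251x1 + 140x2 ≥ 314   (blue component)
  72x1 + 69x2 + 285x3 + 270x4 + 160x5 + 11x6 ≥ 715   (hiding power)
  x1, x2, x3, x4, x5, x6 ≥ 0.
The cheapest feasible vertex uses only phthalo blue, carbon black, iron-oxide red; phthalo green, titanium dioxide, calcium carbonate are not used. There the yellow component, blue component, hiding power constraints are tight.
Solving gives x1 = 1.251, x3 = 0.1492, x5 = 3.64.
Hence cost = 12.06·1.251 + 1.61·0.1492 + 1.44·3.64 = €20.5689.

€20.57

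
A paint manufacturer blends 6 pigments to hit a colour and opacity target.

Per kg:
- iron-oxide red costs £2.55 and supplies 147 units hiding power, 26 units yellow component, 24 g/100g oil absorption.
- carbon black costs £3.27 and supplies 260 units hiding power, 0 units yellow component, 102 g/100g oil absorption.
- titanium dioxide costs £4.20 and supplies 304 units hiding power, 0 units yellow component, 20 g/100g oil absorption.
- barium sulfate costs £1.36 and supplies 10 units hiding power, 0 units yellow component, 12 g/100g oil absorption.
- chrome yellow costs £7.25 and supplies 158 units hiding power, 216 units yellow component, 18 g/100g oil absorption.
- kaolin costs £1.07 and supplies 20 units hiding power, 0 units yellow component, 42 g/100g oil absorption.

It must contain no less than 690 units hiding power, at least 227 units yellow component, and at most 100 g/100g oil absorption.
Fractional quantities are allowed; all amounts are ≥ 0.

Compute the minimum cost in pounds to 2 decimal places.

£14.54

Let x1 = kg of iron-oxide red, x2 = kg of carbon black, x3 = kg of titanium dioxide, x4 = kg of barium sulfate, x5 = kg of chrome yellow, x6 = kg of kaolin.
Minimise 2.55x1 + 3.27x2 + 4.2x3 + 1.36x4 + 7.25x5 + 1.07x6 with:
  147x1 + 260x2 + 304x3 + 10x4 + 158x5 + 20x6 ≥ 690   (hiding power)
  26x1 + 216x5 ≥ 227   (yellow component)
  24x1 + 102x2 + 20x3 + 12x4 + 18x5 + 42x6 ≤ 100   (oil absorption)
  x1, x2, x3, x4, x5, x6 ≥ 0.
At the optimum only iron-oxide red, titanium dioxide, chrome yellow are positive (carbon black, barium sulfate, kaolin = 0). Binding constraints: hiding power, yellow component, oil absorption.
Solving gives x1 = 3.475, x3 = 0.2606, x5 = 0.6326.
Total cost: 2.55·3.475 + 4.2·0.2606 + 7.25·0.6326 = 14.5421.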